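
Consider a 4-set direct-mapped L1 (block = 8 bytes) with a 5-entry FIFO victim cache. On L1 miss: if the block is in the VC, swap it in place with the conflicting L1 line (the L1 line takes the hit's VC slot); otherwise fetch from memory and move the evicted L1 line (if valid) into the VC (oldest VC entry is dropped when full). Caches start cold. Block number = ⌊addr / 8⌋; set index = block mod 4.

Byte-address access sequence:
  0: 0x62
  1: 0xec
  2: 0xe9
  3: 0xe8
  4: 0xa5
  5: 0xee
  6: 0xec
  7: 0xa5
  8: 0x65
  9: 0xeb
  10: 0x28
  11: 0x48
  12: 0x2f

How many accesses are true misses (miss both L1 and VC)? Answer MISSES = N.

MISSES = 5

  [0] addr=0x62 blk=12 s=0: MISS | VC []
  [1] addr=0xec blk=29 s=1: MISS | VC []
  [2] addr=0xe9 blk=29 s=1: L1-HIT | VC []
  [3] addr=0xe8 blk=29 s=1: L1-HIT | VC []
  [4] addr=0xa5 blk=20 s=0: MISS | VC [12]
  [5] addr=0xee blk=29 s=1: L1-HIT | VC [12]
  [6] addr=0xec blk=29 s=1: L1-HIT | VC [12]
  [7] addr=0xa5 blk=20 s=0: L1-HIT | VC [12]
  [8] addr=0x65 blk=12 s=0: VC-HIT | VC [20]
  [9] addr=0xeb blk=29 s=1: L1-HIT | VC [20]
  [10] addr=0x28 blk=5 s=1: MISS | VC [20, 29]
  [11] addr=0x48 blk=9 s=1: MISS | VC [20, 29, 5]
  [12] addr=0x2f blk=5 s=1: VC-HIT | VC [20, 29, 9]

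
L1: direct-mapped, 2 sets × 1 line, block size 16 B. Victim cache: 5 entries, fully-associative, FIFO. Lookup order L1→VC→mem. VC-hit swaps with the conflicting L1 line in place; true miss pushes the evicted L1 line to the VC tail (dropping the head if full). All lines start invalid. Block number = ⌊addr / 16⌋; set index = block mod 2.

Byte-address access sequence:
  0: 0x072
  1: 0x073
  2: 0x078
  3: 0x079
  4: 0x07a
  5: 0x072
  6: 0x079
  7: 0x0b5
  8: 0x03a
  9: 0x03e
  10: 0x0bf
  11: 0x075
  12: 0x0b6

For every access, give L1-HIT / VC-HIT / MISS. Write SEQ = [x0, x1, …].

SEQ = [MISS, L1-HIT, L1-HIT, L1-HIT, L1-HIT, L1-HIT, L1-HIT, MISS, MISS, L1-HIT, VC-HIT, VC-HIT, VC-HIT]

0: 0x72 (blk 7, set 1) → MISS  vc=[]
1: 0x73 (blk 7, set 1) → L1-HIT  vc=[]
2: 0x78 (blk 7, set 1) → L1-HIT  vc=[]
3: 0x79 (blk 7, set 1) → L1-HIT  vc=[]
4: 0x7a (blk 7, set 1) → L1-HIT  vc=[]
5: 0x72 (blk 7, set 1) → L1-HIT  vc=[]
6: 0x79 (blk 7, set 1) → L1-HIT  vc=[]
7: 0xb5 (blk 11, set 1) → MISS  vc=[7]
8: 0x3a (blk 3, set 1) → MISS  vc=[7, 11]
9: 0x3e (blk 3, set 1) → L1-HIT  vc=[7, 11]
10: 0xbf (blk 11, set 1) → VC-HIT  vc=[7, 3]
11: 0x75 (blk 7, set 1) → VC-HIT  vc=[11, 3]
12: 0xb6 (blk 11, set 1) → VC-HIT  vc=[7, 3]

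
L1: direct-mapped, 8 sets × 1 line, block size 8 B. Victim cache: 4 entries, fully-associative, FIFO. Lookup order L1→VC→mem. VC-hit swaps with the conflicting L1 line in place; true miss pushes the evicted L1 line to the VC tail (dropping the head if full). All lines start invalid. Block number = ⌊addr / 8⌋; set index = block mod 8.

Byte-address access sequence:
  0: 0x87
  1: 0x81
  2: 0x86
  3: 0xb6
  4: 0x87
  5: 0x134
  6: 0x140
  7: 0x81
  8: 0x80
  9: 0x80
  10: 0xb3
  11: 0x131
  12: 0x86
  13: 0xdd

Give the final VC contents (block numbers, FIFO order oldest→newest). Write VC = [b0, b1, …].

VC = [22, 40]

  [0] addr=0x87 blk=16 s=0: MISS | VC []
  [1] addr=0x81 blk=16 s=0: L1-HIT | VC []
  [2] addr=0x86 blk=16 s=0: L1-HIT | VC []
  [3] addr=0xb6 blk=22 s=6: MISS | VC []
  [4] addr=0x87 blk=16 s=0: L1-HIT | VC []
  [5] addr=0x134 blk=38 s=6: MISS | VC [22]
  [6] addr=0x140 blk=40 s=0: MISS | VC [22, 16]
  [7] addr=0x81 blk=16 s=0: VC-HIT | VC [22, 40]
  [8] addr=0x80 blk=16 s=0: L1-HIT | VC [22, 40]
  [9] addr=0x80 blk=16 s=0: L1-HIT | VC [22, 40]
  [10] addr=0xb3 blk=22 s=6: VC-HIT | VC [38, 40]
  [11] addr=0x131 blk=38 s=6: VC-HIT | VC [22, 40]
  [12] addr=0x86 blk=16 s=0: L1-HIT | VC [22, 40]
  [13] addr=0xdd blk=27 s=3: MISS | VC [22, 40]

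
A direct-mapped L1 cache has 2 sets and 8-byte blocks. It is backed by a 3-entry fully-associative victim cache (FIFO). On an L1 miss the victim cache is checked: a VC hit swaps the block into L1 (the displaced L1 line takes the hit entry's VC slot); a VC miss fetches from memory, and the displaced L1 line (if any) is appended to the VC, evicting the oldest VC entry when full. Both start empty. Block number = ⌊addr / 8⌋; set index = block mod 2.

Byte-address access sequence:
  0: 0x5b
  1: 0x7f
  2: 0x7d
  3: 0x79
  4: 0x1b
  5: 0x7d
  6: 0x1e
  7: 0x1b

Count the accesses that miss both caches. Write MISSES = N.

MISSES = 3

0: 0x5b (blk 11, set 1) → MISS  vc=[]
1: 0x7f (blk 15, set 1) → MISS  vc=[11]
2: 0x7d (blk 15, set 1) → L1-HIT  vc=[11]
3: 0x79 (blk 15, set 1) → L1-HIT  vc=[11]
4: 0x1b (blk 3, set 1) → MISS  vc=[11, 15]
5: 0x7d (blk 15, set 1) → VC-HIT  vc=[11, 3]
6: 0x1e (blk 3, set 1) → VC-HIT  vc=[11, 15]
7: 0x1b (blk 3, set 1) → L1-HIT  vc=[11, 15]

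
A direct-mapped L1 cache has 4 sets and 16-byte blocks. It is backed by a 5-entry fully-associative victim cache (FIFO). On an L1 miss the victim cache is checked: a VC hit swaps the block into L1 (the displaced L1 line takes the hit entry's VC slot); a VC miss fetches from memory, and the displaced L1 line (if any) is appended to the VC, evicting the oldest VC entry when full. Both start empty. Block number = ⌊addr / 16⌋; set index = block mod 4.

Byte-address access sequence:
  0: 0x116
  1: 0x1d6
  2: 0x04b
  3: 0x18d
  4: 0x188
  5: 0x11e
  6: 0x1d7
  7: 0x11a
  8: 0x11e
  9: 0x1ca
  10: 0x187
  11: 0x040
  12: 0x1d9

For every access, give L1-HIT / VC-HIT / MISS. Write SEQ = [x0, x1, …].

SEQ = [MISS, MISS, MISS, MISS, L1-HIT, VC-HIT, VC-HIT, VC-HIT, L1-HIT, MISS, VC-HIT, VC-HIT, VC-HIT]

#0 0x116→b17/s1 MISS; vc=[]
#1 0x1d6→b29/s1 MISS; vc=[17]
#2 0x4b→b4/s0 MISS; vc=[17]
#3 0x18d→b24/s0 MISS; vc=[17,4]
#4 0x188→b24/s0 L1-HIT; vc=[17,4]
#5 0x11e→b17/s1 VC-HIT; vc=[29,4]
#6 0x1d7→b29/s1 VC-HIT; vc=[17,4]
#7 0x11a→b17/s1 VC-HIT; vc=[29,4]
#8 0x11e→b17/s1 L1-HIT; vc=[29,4]
#9 0x1ca→b28/s0 MISS; vc=[29,4,24]
#10 0x187→b24/s0 VC-HIT; vc=[29,4,28]
#11 0x40→b4/s0 VC-HIT; vc=[29,24,28]
#12 0x1d9→b29/s1 VC-HIT; vc=[17,24,28]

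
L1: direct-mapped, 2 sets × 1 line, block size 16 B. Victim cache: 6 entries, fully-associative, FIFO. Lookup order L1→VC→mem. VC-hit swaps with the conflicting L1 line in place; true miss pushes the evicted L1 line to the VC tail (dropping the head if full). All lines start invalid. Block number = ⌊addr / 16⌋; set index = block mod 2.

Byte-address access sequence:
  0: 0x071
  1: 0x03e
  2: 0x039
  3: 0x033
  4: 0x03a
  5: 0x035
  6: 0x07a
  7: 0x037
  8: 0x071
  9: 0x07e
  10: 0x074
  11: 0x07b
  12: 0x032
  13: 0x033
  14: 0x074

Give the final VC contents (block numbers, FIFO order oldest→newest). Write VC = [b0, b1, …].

VC = [3]

  [0] addr=0x71 blk=7 s=1: MISS | VC []
  [1] addr=0x3e blk=3 s=1: MISS | VC [7]
  [2] addr=0x39 blk=3 s=1: L1-HIT | VC [7]
  [3] addr=0x33 blk=3 s=1: L1-HIT | VC [7]
  [4] addr=0x3a blk=3 s=1: L1-HIT | VC [7]
  [5] addr=0x35 blk=3 s=1: L1-HIT | VC [7]
  [6] addr=0x7a blk=7 s=1: VC-HIT | VC [3]
  [7] addr=0x37 blk=3 s=1: VC-HIT | VC [7]
  [8] addr=0x71 blk=7 s=1: VC-HIT | VC [3]
  [9] addr=0x7e blk=7 s=1: L1-HIT | VC [3]
  [10] addr=0x74 blk=7 s=1: L1-HIT | VC [3]
  [11] addr=0x7b blk=7 s=1: L1-HIT | VC [3]
  [12] addr=0x32 blk=3 s=1: VC-HIT | VC [7]
  [13] addr=0x33 blk=3 s=1: L1-HIT | VC [7]
  [14] addr=0x74 blk=7 s=1: VC-HIT | VC [3]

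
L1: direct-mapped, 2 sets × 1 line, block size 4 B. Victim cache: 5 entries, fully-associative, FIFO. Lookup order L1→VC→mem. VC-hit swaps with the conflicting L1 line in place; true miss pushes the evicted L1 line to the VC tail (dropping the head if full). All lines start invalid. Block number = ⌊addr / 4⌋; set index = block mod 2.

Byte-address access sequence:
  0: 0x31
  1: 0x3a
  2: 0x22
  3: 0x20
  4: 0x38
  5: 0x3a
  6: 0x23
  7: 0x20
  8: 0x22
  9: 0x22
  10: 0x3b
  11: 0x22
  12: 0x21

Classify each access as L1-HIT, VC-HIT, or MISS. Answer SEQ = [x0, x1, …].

SEQ = [MISS, MISS, MISS, L1-HIT, VC-HIT, L1-HIT, VC-HIT, L1-HIT, L1-HIT, L1-HIT, VC-HIT, VC-HIT, L1-HIT]

0: 0x31 (blk 12, set 0) → MISS  vc=[]
1: 0x3a (blk 14, set 0) → MISS  vc=[12]
2: 0x22 (blk 8, set 0) → MISS  vc=[12, 14]
3: 0x20 (blk 8, set 0) → L1-HIT  vc=[12, 14]
4: 0x38 (blk 14, set 0) → VC-HIT  vc=[12, 8]
5: 0x3a (blk 14, set 0) → L1-HIT  vc=[12, 8]
6: 0x23 (blk 8, set 0) → VC-HIT  vc=[12, 14]
7: 0x20 (blk 8, set 0) → L1-HIT  vc=[12, 14]
8: 0x22 (blk 8, set 0) → L1-HIT  vc=[12, 14]
9: 0x22 (blk 8, set 0) → L1-HIT  vc=[12, 14]
10: 0x3b (blk 14, set 0) → VC-HIT  vc=[12, 8]
11: 0x22 (blk 8, set 0) → VC-HIT  vc=[12, 14]
12: 0x21 (blk 8, set 0) → L1-HIT  vc=[12, 14]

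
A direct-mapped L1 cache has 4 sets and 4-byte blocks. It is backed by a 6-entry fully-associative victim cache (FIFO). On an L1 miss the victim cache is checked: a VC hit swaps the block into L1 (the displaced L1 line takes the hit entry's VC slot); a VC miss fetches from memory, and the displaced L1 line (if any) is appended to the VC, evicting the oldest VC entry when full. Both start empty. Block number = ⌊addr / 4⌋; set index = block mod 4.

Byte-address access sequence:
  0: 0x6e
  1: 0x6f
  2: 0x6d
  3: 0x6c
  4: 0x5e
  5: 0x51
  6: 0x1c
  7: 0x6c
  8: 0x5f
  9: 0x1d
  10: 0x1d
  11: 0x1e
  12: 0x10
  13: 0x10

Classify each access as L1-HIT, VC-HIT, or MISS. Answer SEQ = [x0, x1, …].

0: 0x6e (blk 27, set 3) → MISS  vc=[]
1: 0x6f (blk 27, set 3) → L1-HIT  vc=[]
2: 0x6d (blk 27, set 3) → L1-HIT  vc=[]
3: 0x6c (blk 27, set 3) → L1-HIT  vc=[]
4: 0x5e (blk 23, set 3) → MISS  vc=[27]
5: 0x51 (blk 20, set 0) → MISS  vc=[27]
6: 0x1c (blk 7, set 3) → MISS  vc=[27, 23]
7: 0x6c (blk 27, set 3) → VC-HIT  vc=[7, 23]
8: 0x5f (blk 23, set 3) → VC-HIT  vc=[7, 27]
9: 0x1d (blk 7, set 3) → VC-HIT  vc=[23, 27]
10: 0x1d (blk 7, set 3) → L1-HIT  vc=[23, 27]
11: 0x1e (blk 7, set 3) → L1-HIT  vc=[23, 27]
12: 0x10 (blk 4, set 0) → MISS  vc=[23, 27, 20]
13: 0x10 (blk 4, set 0) → L1-HIT  vc=[23, 27, 20]

SEQ = [MISS, L1-HIT, L1-HIT, L1-HIT, MISS, MISS, MISS, VC-HIT, VC-HIT, VC-HIT, L1-HIT, L1-HIT, MISS, L1-HIT]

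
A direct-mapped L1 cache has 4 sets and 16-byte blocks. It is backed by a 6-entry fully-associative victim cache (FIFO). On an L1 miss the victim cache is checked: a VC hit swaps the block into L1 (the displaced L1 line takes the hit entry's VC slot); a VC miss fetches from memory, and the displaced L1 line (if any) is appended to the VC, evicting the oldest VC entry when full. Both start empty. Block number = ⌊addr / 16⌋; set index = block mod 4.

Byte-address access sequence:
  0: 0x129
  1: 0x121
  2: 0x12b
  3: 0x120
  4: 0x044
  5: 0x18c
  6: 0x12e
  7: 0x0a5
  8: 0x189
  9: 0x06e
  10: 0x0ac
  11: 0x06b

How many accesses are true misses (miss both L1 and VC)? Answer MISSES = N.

MISSES = 5

0: 0x129 (blk 18, set 2) → MISS  vc=[]
1: 0x121 (blk 18, set 2) → L1-HIT  vc=[]
2: 0x12b (blk 18, set 2) → L1-HIT  vc=[]
3: 0x120 (blk 18, set 2) → L1-HIT  vc=[]
4: 0x44 (blk 4, set 0) → MISS  vc=[]
5: 0x18c (blk 24, set 0) → MISS  vc=[4]
6: 0x12e (blk 18, set 2) → L1-HIT  vc=[4]
7: 0xa5 (blk 10, set 2) → MISS  vc=[4, 18]
8: 0x189 (blk 24, set 0) → L1-HIT  vc=[4, 18]
9: 0x6e (blk 6, set 2) → MISS  vc=[4, 18, 10]
10: 0xac (blk 10, set 2) → VC-HIT  vc=[4, 18, 6]
11: 0x6b (blk 6, set 2) → VC-HIT  vc=[4, 18, 10]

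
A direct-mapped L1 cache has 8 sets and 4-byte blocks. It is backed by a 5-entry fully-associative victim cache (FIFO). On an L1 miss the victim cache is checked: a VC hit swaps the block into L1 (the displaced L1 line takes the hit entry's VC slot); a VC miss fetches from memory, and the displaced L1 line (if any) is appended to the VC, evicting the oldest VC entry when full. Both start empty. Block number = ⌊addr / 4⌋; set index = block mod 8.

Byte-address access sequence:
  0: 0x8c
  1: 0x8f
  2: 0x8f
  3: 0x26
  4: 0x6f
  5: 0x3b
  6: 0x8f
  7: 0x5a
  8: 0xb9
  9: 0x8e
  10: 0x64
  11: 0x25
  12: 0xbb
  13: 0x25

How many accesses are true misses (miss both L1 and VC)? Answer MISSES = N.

MISSES = 7

0: 0x8c (blk 35, set 3) → MISS  vc=[]
1: 0x8f (blk 35, set 3) → L1-HIT  vc=[]
2: 0x8f (blk 35, set 3) → L1-HIT  vc=[]
3: 0x26 (blk 9, set 1) → MISS  vc=[]
4: 0x6f (blk 27, set 3) → MISS  vc=[35]
5: 0x3b (blk 14, set 6) → MISS  vc=[35]
6: 0x8f (blk 35, set 3) → VC-HIT  vc=[27]
7: 0x5a (blk 22, set 6) → MISS  vc=[27, 14]
8: 0xb9 (blk 46, set 6) → MISS  vc=[27, 14, 22]
9: 0x8e (blk 35, set 3) → L1-HIT  vc=[27, 14, 22]
10: 0x64 (blk 25, set 1) → MISS  vc=[27, 14, 22, 9]
11: 0x25 (blk 9, set 1) → VC-HIT  vc=[27, 14, 22, 25]
12: 0xbb (blk 46, set 6) → L1-HIT  vc=[27, 14, 22, 25]
13: 0x25 (blk 9, set 1) → L1-HIT  vc=[27, 14, 22, 25]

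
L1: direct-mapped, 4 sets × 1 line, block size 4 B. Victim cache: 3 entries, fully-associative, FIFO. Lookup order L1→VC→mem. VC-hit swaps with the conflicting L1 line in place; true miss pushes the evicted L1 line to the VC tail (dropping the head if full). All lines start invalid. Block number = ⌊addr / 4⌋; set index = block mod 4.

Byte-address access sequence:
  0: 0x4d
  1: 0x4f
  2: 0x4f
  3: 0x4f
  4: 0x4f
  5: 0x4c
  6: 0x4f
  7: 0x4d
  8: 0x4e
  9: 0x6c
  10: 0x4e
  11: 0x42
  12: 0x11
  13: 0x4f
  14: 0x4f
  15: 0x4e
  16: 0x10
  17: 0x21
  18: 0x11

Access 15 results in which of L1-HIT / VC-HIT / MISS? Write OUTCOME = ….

OUTCOME = L1-HIT

  [0] addr=0x4d blk=19 s=3: MISS | VC []
  [1] addr=0x4f blk=19 s=3: L1-HIT | VC []
  [2] addr=0x4f blk=19 s=3: L1-HIT | VC []
  [3] addr=0x4f blk=19 s=3: L1-HIT | VC []
  [4] addr=0x4f blk=19 s=3: L1-HIT | VC []
  [5] addr=0x4c blk=19 s=3: L1-HIT | VC []
  [6] addr=0x4f blk=19 s=3: L1-HIT | VC []
  [7] addr=0x4d blk=19 s=3: L1-HIT | VC []
  [8] addr=0x4e blk=19 s=3: L1-HIT | VC []
  [9] addr=0x6c blk=27 s=3: MISS | VC [19]
  [10] addr=0x4e blk=19 s=3: VC-HIT | VC [27]
  [11] addr=0x42 blk=16 s=0: MISS | VC [27]
  [12] addr=0x11 blk=4 s=0: MISS | VC [27, 16]
  [13] addr=0x4f blk=19 s=3: L1-HIT | VC [27, 16]
  [14] addr=0x4f blk=19 s=3: L1-HIT | VC [27, 16]
  [15] addr=0x4e blk=19 s=3: L1-HIT | VC [27, 16]
  [16] addr=0x10 blk=4 s=0: L1-HIT | VC [27, 16]
  [17] addr=0x21 blk=8 s=0: MISS | VC [27, 16, 4]
  [18] addr=0x11 blk=4 s=0: VC-HIT | VC [27, 16, 8]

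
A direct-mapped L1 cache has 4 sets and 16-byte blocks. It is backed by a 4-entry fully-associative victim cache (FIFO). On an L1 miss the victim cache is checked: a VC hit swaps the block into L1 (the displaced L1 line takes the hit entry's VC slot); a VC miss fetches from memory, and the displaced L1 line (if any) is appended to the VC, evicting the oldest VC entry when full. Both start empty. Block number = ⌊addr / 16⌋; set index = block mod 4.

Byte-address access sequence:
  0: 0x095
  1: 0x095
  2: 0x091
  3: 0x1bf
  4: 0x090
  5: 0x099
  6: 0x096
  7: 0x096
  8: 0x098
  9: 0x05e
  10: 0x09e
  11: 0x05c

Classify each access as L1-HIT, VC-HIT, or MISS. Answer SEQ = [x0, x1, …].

#0 0x95→b9/s1 MISS; vc=[]
#1 0x95→b9/s1 L1-HIT; vc=[]
#2 0x91→b9/s1 L1-HIT; vc=[]
#3 0x1bf→b27/s3 MISS; vc=[]
#4 0x90→b9/s1 L1-HIT; vc=[]
#5 0x99→b9/s1 L1-HIT; vc=[]
#6 0x96→b9/s1 L1-HIT; vc=[]
#7 0x96→b9/s1 L1-HIT; vc=[]
#8 0x98→b9/s1 L1-HIT; vc=[]
#9 0x5e→b5/s1 MISS; vc=[9]
#10 0x9e→b9/s1 VC-HIT; vc=[5]
#11 0x5c→b5/s1 VC-HIT; vc=[9]

SEQ = [MISS, L1-HIT, L1-HIT, MISS, L1-HIT, L1-HIT, L1-HIT, L1-HIT, L1-HIT, MISS, VC-HIT, VC-HIT]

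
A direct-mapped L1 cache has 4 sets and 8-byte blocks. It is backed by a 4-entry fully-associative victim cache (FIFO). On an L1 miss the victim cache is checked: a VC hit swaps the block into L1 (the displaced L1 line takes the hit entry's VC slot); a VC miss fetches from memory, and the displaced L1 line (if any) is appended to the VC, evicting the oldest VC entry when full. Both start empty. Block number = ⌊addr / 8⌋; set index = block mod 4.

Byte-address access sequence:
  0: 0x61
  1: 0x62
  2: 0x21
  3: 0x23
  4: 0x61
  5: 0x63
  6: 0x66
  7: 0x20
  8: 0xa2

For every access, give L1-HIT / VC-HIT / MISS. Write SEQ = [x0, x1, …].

#0 0x61→b12/s0 MISS; vc=[]
#1 0x62→b12/s0 L1-HIT; vc=[]
#2 0x21→b4/s0 MISS; vc=[12]
#3 0x23→b4/s0 L1-HIT; vc=[12]
#4 0x61→b12/s0 VC-HIT; vc=[4]
#5 0x63→b12/s0 L1-HIT; vc=[4]
#6 0x66→b12/s0 L1-HIT; vc=[4]
#7 0x20→b4/s0 VC-HIT; vc=[12]
#8 0xa2→b20/s0 MISS; vc=[12,4]

SEQ = [MISS, L1-HIT, MISS, L1-HIT, VC-HIT, L1-HIT, L1-HIT, VC-HIT, MISS]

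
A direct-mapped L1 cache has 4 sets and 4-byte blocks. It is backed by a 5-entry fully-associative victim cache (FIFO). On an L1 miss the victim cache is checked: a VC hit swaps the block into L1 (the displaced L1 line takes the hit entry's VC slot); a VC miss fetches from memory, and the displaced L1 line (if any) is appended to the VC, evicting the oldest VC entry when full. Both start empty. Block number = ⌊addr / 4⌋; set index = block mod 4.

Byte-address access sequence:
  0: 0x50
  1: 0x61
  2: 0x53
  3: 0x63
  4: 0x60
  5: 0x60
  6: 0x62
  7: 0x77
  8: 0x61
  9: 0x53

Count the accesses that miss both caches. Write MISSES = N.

MISSES = 3

#0 0x50→b20/s0 MISS; vc=[]
#1 0x61→b24/s0 MISS; vc=[20]
#2 0x53→b20/s0 VC-HIT; vc=[24]
#3 0x63→b24/s0 VC-HIT; vc=[20]
#4 0x60→b24/s0 L1-HIT; vc=[20]
#5 0x60→b24/s0 L1-HIT; vc=[20]
#6 0x62→b24/s0 L1-HIT; vc=[20]
#7 0x77→b29/s1 MISS; vc=[20]
#8 0x61→b24/s0 L1-HIT; vc=[20]
#9 0x53→b20/s0 VC-HIT; vc=[24]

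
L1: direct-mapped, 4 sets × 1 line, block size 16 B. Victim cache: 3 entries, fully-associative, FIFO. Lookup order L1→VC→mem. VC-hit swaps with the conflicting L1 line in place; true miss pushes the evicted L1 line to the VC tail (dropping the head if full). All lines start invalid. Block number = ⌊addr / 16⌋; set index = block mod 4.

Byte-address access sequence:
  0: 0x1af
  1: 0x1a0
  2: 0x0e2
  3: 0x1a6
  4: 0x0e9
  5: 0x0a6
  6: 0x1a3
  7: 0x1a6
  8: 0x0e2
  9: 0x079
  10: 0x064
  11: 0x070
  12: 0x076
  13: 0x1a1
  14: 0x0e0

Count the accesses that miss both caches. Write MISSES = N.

  [0] addr=0x1af blk=26 s=2: MISS | VC []
  [1] addr=0x1a0 blk=26 s=2: L1-HIT | VC []
  [2] addr=0xe2 blk=14 s=2: MISS | VC [26]
  [3] addr=0x1a6 blk=26 s=2: VC-HIT | VC [14]
  [4] addr=0xe9 blk=14 s=2: VC-HIT | VC [26]
  [5] addr=0xa6 blk=10 s=2: MISS | VC [26, 14]
  [6] addr=0x1a3 blk=26 s=2: VC-HIT | VC [10, 14]
  [7] addr=0x1a6 blk=26 s=2: L1-HIT | VC [10, 14]
  [8] addr=0xe2 blk=14 s=2: VC-HIT | VC [10, 26]
  [9] addr=0x79 blk=7 s=3: MISS | VC [10, 26]
  [10] addr=0x64 blk=6 s=2: MISS | VC [10, 26, 14]
  [11] addr=0x70 blk=7 s=3: L1-HIT | VC [10, 26, 14]
  [12] addr=0x76 blk=7 s=3: L1-HIT | VC [10, 26, 14]
  [13] addr=0x1a1 blk=26 s=2: VC-HIT | VC [10, 6, 14]
  [14] addr=0xe0 blk=14 s=2: VC-HIT | VC [10, 6, 26]

MISSES = 5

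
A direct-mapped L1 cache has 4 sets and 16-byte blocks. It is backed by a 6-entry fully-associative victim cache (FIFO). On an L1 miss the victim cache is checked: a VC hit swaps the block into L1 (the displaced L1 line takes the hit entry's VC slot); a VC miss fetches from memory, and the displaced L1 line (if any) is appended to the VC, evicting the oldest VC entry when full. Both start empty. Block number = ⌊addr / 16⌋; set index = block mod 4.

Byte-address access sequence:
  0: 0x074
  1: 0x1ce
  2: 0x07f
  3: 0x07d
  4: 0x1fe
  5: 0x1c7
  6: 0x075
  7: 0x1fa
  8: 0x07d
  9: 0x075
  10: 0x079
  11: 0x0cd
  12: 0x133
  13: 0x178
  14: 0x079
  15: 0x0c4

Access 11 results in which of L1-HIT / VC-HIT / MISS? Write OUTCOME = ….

OUTCOME = MISS

0: 0x74 (blk 7, set 3) → MISS  vc=[]
1: 0x1ce (blk 28, set 0) → MISS  vc=[]
2: 0x7f (blk 7, set 3) → L1-HIT  vc=[]
3: 0x7d (blk 7, set 3) → L1-HIT  vc=[]
4: 0x1fe (blk 31, set 3) → MISS  vc=[7]
5: 0x1c7 (blk 28, set 0) → L1-HIT  vc=[7]
6: 0x75 (blk 7, set 3) → VC-HIT  vc=[31]
7: 0x1fa (blk 31, set 3) → VC-HIT  vc=[7]
8: 0x7d (blk 7, set 3) → VC-HIT  vc=[31]
9: 0x75 (blk 7, set 3) → L1-HIT  vc=[31]
10: 0x79 (blk 7, set 3) → L1-HIT  vc=[31]
11: 0xcd (blk 12, set 0) → MISS  vc=[31, 28]
12: 0x133 (blk 19, set 3) → MISS  vc=[31, 28, 7]
13: 0x178 (blk 23, set 3) → MISS  vc=[31, 28, 7, 19]
14: 0x79 (blk 7, set 3) → VC-HIT  vc=[31, 28, 23, 19]
15: 0xc4 (blk 12, set 0) → L1-HIT  vc=[31, 28, 23, 19]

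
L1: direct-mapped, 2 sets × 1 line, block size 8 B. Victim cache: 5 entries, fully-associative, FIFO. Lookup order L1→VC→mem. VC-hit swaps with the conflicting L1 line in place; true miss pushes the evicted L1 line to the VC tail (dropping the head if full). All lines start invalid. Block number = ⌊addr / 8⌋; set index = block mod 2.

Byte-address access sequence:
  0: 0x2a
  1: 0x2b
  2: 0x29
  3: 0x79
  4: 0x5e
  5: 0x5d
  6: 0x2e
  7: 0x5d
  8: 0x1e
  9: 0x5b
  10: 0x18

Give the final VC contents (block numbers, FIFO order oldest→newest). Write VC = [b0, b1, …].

VC = [5, 15, 11]

  [0] addr=0x2a blk=5 s=1: MISS | VC []
  [1] addr=0x2b blk=5 s=1: L1-HIT | VC []
  [2] addr=0x29 blk=5 s=1: L1-HIT | VC []
  [3] addr=0x79 blk=15 s=1: MISS | VC [5]
  [4] addr=0x5e blk=11 s=1: MISS | VC [5, 15]
  [5] addr=0x5d blk=11 s=1: L1-HIT | VC [5, 15]
  [6] addr=0x2e blk=5 s=1: VC-HIT | VC [11, 15]
  [7] addr=0x5d blk=11 s=1: VC-HIT | VC [5, 15]
  [8] addr=0x1e blk=3 s=1: MISS | VC [5, 15, 11]
  [9] addr=0x5b blk=11 s=1: VC-HIT | VC [5, 15, 3]
  [10] addr=0x18 blk=3 s=1: VC-HIT | VC [5, 15, 11]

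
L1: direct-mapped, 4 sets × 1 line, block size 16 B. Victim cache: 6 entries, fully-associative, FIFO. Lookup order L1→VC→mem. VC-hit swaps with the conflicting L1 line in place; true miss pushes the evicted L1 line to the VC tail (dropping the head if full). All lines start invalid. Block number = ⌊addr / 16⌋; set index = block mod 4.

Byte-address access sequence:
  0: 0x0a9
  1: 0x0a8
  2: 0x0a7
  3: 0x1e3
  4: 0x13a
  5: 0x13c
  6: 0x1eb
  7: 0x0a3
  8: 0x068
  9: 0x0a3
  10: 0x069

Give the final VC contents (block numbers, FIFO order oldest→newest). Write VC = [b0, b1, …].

VC = [30, 10]

  [0] addr=0xa9 blk=10 s=2: MISS | VC []
  [1] addr=0xa8 blk=10 s=2: L1-HIT | VC []
  [2] addr=0xa7 blk=10 s=2: L1-HIT | VC []
  [3] addr=0x1e3 blk=30 s=2: MISS | VC [10]
  [4] addr=0x13a blk=19 s=3: MISS | VC [10]
  [5] addr=0x13c blk=19 s=3: L1-HIT | VC [10]
  [6] addr=0x1eb blk=30 s=2: L1-HIT | VC [10]
  [7] addr=0xa3 blk=10 s=2: VC-HIT | VC [30]
  [8] addr=0x68 blk=6 s=2: MISS | VC [30, 10]
  [9] addr=0xa3 blk=10 s=2: VC-HIT | VC [30, 6]
  [10] addr=0x69 blk=6 s=2: VC-HIT | VC [30, 10]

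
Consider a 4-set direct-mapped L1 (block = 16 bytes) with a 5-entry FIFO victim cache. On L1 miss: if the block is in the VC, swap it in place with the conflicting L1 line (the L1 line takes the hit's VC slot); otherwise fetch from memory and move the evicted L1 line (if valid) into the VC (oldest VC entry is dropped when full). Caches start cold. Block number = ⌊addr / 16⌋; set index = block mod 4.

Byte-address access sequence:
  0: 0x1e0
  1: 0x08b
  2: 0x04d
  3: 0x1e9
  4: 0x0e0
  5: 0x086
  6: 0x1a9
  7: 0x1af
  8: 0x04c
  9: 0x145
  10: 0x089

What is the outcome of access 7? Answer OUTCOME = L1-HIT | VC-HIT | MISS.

OUTCOME = L1-HIT

0: 0x1e0 (blk 30, set 2) → MISS  vc=[]
1: 0x8b (blk 8, set 0) → MISS  vc=[]
2: 0x4d (blk 4, set 0) → MISS  vc=[8]
3: 0x1e9 (blk 30, set 2) → L1-HIT  vc=[8]
4: 0xe0 (blk 14, set 2) → MISS  vc=[8, 30]
5: 0x86 (blk 8, set 0) → VC-HIT  vc=[4, 30]
6: 0x1a9 (blk 26, set 2) → MISS  vc=[4, 30, 14]
7: 0x1af (blk 26, set 2) → L1-HIT  vc=[4, 30, 14]
8: 0x4c (blk 4, set 0) → VC-HIT  vc=[8, 30, 14]
9: 0x145 (blk 20, set 0) → MISS  vc=[8, 30, 14, 4]
10: 0x89 (blk 8, set 0) → VC-HIT  vc=[20, 30, 14, 4]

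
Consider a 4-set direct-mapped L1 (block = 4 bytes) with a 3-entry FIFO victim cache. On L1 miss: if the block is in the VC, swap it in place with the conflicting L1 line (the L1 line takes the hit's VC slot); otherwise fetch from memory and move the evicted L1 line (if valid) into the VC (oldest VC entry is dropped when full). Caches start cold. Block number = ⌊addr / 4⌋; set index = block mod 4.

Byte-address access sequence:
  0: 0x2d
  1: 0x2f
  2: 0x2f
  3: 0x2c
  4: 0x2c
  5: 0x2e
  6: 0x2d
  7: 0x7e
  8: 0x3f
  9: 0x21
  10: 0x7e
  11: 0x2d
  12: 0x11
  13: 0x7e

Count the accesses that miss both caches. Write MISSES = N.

#0 0x2d→b11/s3 MISS; vc=[]
#1 0x2f→b11/s3 L1-HIT; vc=[]
#2 0x2f→b11/s3 L1-HIT; vc=[]
#3 0x2c→b11/s3 L1-HIT; vc=[]
#4 0x2c→b11/s3 L1-HIT; vc=[]
#5 0x2e→b11/s3 L1-HIT; vc=[]
#6 0x2d→b11/s3 L1-HIT; vc=[]
#7 0x7e→b31/s3 MISS; vc=[11]
#8 0x3f→b15/s3 MISS; vc=[11,31]
#9 0x21→b8/s0 MISS; vc=[11,31]
#10 0x7e→b31/s3 VC-HIT; vc=[11,15]
#11 0x2d→b11/s3 VC-HIT; vc=[31,15]
#12 0x11→b4/s0 MISS; vc=[31,15,8]
#13 0x7e→b31/s3 VC-HIT; vc=[11,15,8]

MISSES = 5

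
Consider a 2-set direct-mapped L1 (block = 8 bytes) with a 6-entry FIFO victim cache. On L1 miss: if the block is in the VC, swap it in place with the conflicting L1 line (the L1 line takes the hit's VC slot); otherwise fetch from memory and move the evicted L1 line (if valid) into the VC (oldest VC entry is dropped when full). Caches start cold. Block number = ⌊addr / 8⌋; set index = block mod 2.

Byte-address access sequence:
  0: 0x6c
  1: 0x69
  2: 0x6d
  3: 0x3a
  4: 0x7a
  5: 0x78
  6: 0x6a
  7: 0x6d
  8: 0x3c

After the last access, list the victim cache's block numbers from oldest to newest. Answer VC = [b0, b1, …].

VC = [15, 13]

  [0] addr=0x6c blk=13 s=1: MISS | VC []
  [1] addr=0x69 blk=13 s=1: L1-HIT | VC []
  [2] addr=0x6d blk=13 s=1: L1-HIT | VC []
  [3] addr=0x3a blk=7 s=1: MISS | VC [13]
  [4] addr=0x7a blk=15 s=1: MISS | VC [13, 7]
  [5] addr=0x78 blk=15 s=1: L1-HIT | VC [13, 7]
  [6] addr=0x6a blk=13 s=1: VC-HIT | VC [15, 7]
  [7] addr=0x6d blk=13 s=1: L1-HIT | VC [15, 7]
  [8] addr=0x3c blk=7 s=1: VC-HIT | VC [15, 13]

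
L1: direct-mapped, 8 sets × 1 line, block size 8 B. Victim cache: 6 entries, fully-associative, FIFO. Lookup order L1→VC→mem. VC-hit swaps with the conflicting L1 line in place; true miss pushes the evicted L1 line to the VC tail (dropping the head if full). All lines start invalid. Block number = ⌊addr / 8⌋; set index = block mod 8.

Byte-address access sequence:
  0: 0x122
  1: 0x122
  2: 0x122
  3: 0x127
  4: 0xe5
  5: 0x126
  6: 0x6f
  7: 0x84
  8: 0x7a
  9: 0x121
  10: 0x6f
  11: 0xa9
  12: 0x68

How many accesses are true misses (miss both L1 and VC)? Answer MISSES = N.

MISSES = 6

  [0] addr=0x122 blk=36 s=4: MISS | VC []
  [1] addr=0x122 blk=36 s=4: L1-HIT | VC []
  [2] addr=0x122 blk=36 s=4: L1-HIT | VC []
  [3] addr=0x127 blk=36 s=4: L1-HIT | VC []
  [4] addr=0xe5 blk=28 s=4: MISS | VC [36]
  [5] addr=0x126 blk=36 s=4: VC-HIT | VC [28]
  [6] addr=0x6f blk=13 s=5: MISS | VC [28]
  [7] addr=0x84 blk=16 s=0: MISS | VC [28]
  [8] addr=0x7a blk=15 s=7: MISS | VC [28]
  [9] addr=0x121 blk=36 s=4: L1-HIT | VC [28]
  [10] addr=0x6f blk=13 s=5: L1-HIT | VC [28]
  [11] addr=0xa9 blk=21 s=5: MISS | VC [28, 13]
  [12] addr=0x68 blk=13 s=5: VC-HIT | VC [28, 21]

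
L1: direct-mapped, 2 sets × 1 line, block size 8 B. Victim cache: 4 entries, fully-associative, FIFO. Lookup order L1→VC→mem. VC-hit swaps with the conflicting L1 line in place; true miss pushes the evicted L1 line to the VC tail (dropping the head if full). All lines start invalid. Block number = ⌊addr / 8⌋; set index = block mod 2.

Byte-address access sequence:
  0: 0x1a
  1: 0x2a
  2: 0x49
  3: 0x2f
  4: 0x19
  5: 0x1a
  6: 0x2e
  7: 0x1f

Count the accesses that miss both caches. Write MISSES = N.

MISSES = 3

#0 0x1a→b3/s1 MISS; vc=[]
#1 0x2a→b5/s1 MISS; vc=[3]
#2 0x49→b9/s1 MISS; vc=[3,5]
#3 0x2f→b5/s1 VC-HIT; vc=[3,9]
#4 0x19→b3/s1 VC-HIT; vc=[5,9]
#5 0x1a→b3/s1 L1-HIT; vc=[5,9]
#6 0x2e→b5/s1 VC-HIT; vc=[3,9]
#7 0x1f→b3/s1 VC-HIT; vc=[5,9]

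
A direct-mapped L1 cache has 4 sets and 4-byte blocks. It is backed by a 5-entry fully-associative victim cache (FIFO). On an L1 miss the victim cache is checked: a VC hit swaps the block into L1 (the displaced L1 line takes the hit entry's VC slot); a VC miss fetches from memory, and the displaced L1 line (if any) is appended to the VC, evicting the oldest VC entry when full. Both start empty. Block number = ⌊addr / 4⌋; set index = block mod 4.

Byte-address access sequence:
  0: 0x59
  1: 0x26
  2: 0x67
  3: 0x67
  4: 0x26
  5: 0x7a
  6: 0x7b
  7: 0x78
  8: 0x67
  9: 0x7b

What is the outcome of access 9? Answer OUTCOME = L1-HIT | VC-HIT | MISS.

OUTCOME = L1-HIT

  [0] addr=0x59 blk=22 s=2: MISS | VC []
  [1] addr=0x26 blk=9 s=1: MISS | VC []
  [2] addr=0x67 blk=25 s=1: MISS | VC [9]
  [3] addr=0x67 blk=25 s=1: L1-HIT | VC [9]
  [4] addr=0x26 blk=9 s=1: VC-HIT | VC [25]
  [5] addr=0x7a blk=30 s=2: MISS | VC [25, 22]
  [6] addr=0x7b blk=30 s=2: L1-HIT | VC [25, 22]
  [7] addr=0x78 blk=30 s=2: L1-HIT | VC [25, 22]
  [8] addr=0x67 blk=25 s=1: VC-HIT | VC [9, 22]
  [9] addr=0x7b blk=30 s=2: L1-HIT | VC [9, 22]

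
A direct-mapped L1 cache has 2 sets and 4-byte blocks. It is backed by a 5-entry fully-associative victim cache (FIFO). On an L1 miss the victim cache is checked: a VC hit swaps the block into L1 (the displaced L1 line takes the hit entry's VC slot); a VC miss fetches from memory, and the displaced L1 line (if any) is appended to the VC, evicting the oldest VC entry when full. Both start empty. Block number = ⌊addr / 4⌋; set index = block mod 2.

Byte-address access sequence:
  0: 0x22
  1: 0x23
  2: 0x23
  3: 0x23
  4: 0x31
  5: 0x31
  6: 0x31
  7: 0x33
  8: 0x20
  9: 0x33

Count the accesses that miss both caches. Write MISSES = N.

MISSES = 2

0: 0x22 (blk 8, set 0) → MISS  vc=[]
1: 0x23 (blk 8, set 0) → L1-HIT  vc=[]
2: 0x23 (blk 8, set 0) → L1-HIT  vc=[]
3: 0x23 (blk 8, set 0) → L1-HIT  vc=[]
4: 0x31 (blk 12, set 0) → MISS  vc=[8]
5: 0x31 (blk 12, set 0) → L1-HIT  vc=[8]
6: 0x31 (blk 12, set 0) → L1-HIT  vc=[8]
7: 0x33 (blk 12, set 0) → L1-HIT  vc=[8]
8: 0x20 (blk 8, set 0) → VC-HIT  vc=[12]
9: 0x33 (blk 12, set 0) → VC-HIT  vc=[8]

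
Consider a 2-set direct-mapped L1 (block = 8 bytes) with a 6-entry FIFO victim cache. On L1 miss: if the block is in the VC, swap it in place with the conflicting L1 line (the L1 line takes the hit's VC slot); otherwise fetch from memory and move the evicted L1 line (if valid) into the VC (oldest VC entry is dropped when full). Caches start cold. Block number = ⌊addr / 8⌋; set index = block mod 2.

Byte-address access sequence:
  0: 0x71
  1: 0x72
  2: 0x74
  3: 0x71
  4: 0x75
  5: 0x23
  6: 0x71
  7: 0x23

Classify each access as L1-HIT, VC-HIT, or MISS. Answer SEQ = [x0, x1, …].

  [0] addr=0x71 blk=14 s=0: MISS | VC []
  [1] addr=0x72 blk=14 s=0: L1-HIT | VC []
  [2] addr=0x74 blk=14 s=0: L1-HIT | VC []
  [3] addr=0x71 blk=14 s=0: L1-HIT | VC []
  [4] addr=0x75 blk=14 s=0: L1-HIT | VC []
  [5] addr=0x23 blk=4 s=0: MISS | VC [14]
  [6] addr=0x71 blk=14 s=0: VC-HIT | VC [4]
  [7] addr=0x23 blk=4 s=0: VC-HIT | VC [14]

SEQ = [MISS, L1-HIT, L1-HIT, L1-HIT, L1-HIT, MISS, VC-HIT, VC-HIT]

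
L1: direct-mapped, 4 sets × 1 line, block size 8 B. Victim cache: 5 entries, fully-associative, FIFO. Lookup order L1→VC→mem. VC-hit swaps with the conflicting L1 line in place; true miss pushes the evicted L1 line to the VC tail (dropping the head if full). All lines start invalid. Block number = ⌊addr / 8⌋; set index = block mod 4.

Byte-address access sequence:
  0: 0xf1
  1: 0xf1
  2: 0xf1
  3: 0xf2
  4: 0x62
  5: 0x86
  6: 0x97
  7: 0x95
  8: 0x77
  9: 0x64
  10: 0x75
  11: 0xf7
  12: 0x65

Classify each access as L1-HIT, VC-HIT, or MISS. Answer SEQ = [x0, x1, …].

#0 0xf1→b30/s2 MISS; vc=[]
#1 0xf1→b30/s2 L1-HIT; vc=[]
#2 0xf1→b30/s2 L1-HIT; vc=[]
#3 0xf2→b30/s2 L1-HIT; vc=[]
#4 0x62→b12/s0 MISS; vc=[]
#5 0x86→b16/s0 MISS; vc=[12]
#6 0x97→b18/s2 MISS; vc=[12,30]
#7 0x95→b18/s2 L1-HIT; vc=[12,30]
#8 0x77→b14/s2 MISS; vc=[12,30,18]
#9 0x64→b12/s0 VC-HIT; vc=[16,30,18]
#10 0x75→b14/s2 L1-HIT; vc=[16,30,18]
#11 0xf7→b30/s2 VC-HIT; vc=[16,14,18]
#12 0x65→b12/s0 L1-HIT; vc=[16,14,18]

SEQ = [MISS, L1-HIT, L1-HIT, L1-HIT, MISS, MISS, MISS, L1-HIT, MISS, VC-HIT, L1-HIT, VC-HIT, L1-HIT]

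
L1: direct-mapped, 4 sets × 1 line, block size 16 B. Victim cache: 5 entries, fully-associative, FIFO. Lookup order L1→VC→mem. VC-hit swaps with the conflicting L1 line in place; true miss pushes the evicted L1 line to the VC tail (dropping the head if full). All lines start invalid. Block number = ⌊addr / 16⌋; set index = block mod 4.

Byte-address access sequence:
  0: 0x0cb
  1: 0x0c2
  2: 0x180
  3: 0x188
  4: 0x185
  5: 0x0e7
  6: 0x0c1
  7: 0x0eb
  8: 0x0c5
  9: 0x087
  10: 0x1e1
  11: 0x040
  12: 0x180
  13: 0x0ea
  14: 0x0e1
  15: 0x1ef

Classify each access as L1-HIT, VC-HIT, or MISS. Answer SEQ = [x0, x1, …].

0: 0xcb (blk 12, set 0) → MISS  vc=[]
1: 0xc2 (blk 12, set 0) → L1-HIT  vc=[]
2: 0x180 (blk 24, set 0) → MISS  vc=[12]
3: 0x188 (blk 24, set 0) → L1-HIT  vc=[12]
4: 0x185 (blk 24, set 0) → L1-HIT  vc=[12]
5: 0xe7 (blk 14, set 2) → MISS  vc=[12]
6: 0xc1 (blk 12, set 0) → VC-HIT  vc=[24]
7: 0xeb (blk 14, set 2) → L1-HIT  vc=[24]
8: 0xc5 (blk 12, set 0) → L1-HIT  vc=[24]
9: 0x87 (blk 8, set 0) → MISS  vc=[24, 12]
10: 0x1e1 (blk 30, set 2) → MISS  vc=[24, 12, 14]
11: 0x40 (blk 4, set 0) → MISS  vc=[24, 12, 14, 8]
12: 0x180 (blk 24, set 0) → VC-HIT  vc=[4, 12, 14, 8]
13: 0xea (blk 14, set 2) → VC-HIT  vc=[4, 12, 30, 8]
14: 0xe1 (blk 14, set 2) → L1-HIT  vc=[4, 12, 30, 8]
15: 0x1ef (blk 30, set 2) → VC-HIT  vc=[4, 12, 14, 8]

SEQ = [MISS, L1-HIT, MISS, L1-HIT, L1-HIT, MISS, VC-HIT, L1-HIT, L1-HIT, MISS, MISS, MISS, VC-HIT, VC-HIT, L1-HIT, VC-HIT]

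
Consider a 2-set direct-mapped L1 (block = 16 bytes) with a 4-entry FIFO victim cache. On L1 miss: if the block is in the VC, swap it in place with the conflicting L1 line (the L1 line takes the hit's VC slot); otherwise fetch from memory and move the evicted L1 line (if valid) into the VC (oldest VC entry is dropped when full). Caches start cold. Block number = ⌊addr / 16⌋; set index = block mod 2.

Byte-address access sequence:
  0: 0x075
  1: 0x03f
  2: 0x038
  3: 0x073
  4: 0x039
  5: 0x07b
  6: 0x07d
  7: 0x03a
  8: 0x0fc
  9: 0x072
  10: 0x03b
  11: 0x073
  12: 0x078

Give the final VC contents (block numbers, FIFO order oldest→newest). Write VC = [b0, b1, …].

0: 0x75 (blk 7, set 1) → MISS  vc=[]
1: 0x3f (blk 3, set 1) → MISS  vc=[7]
2: 0x38 (blk 3, set 1) → L1-HIT  vc=[7]
3: 0x73 (blk 7, set 1) → VC-HIT  vc=[3]
4: 0x39 (blk 3, set 1) → VC-HIT  vc=[7]
5: 0x7b (blk 7, set 1) → VC-HIT  vc=[3]
6: 0x7d (blk 7, set 1) → L1-HIT  vc=[3]
7: 0x3a (blk 3, set 1) → VC-HIT  vc=[7]
8: 0xfc (blk 15, set 1) → MISS  vc=[7, 3]
9: 0x72 (blk 7, set 1) → VC-HIT  vc=[15, 3]
10: 0x3b (blk 3, set 1) → VC-HIT  vc=[15, 7]
11: 0x73 (blk 7, set 1) → VC-HIT  vc=[15, 3]
12: 0x78 (blk 7, set 1) → L1-HIT  vc=[15, 3]

VC = [15, 3]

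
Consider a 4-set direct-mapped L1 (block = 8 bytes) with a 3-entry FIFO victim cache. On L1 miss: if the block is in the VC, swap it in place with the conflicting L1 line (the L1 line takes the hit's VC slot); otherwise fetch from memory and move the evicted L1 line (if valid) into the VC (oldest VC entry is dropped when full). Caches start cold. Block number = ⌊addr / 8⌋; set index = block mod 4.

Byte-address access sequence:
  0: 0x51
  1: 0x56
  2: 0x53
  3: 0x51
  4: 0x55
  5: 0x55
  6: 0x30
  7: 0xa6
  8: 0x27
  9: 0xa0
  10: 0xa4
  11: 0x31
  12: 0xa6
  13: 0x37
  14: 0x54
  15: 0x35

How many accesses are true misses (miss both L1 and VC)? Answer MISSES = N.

MISSES = 4

  [0] addr=0x51 blk=10 s=2: MISS | VC []
  [1] addr=0x56 blk=10 s=2: L1-HIT | VC []
  [2] addr=0x53 blk=10 s=2: L1-HIT | VC []
  [3] addr=0x51 blk=10 s=2: L1-HIT | VC []
  [4] addr=0x55 blk=10 s=2: L1-HIT | VC []
  [5] addr=0x55 blk=10 s=2: L1-HIT | VC []
  [6] addr=0x30 blk=6 s=2: MISS | VC [10]
  [7] addr=0xa6 blk=20 s=0: MISS | VC [10]
  [8] addr=0x27 blk=4 s=0: MISS | VC [10, 20]
  [9] addr=0xa0 blk=20 s=0: VC-HIT | VC [10, 4]
  [10] addr=0xa4 blk=20 s=0: L1-HIT | VC [10, 4]
  [11] addr=0x31 blk=6 s=2: L1-HIT | VC [10, 4]
  [12] addr=0xa6 blk=20 s=0: L1-HIT | VC [10, 4]
  [13] addr=0x37 blk=6 s=2: L1-HIT | VC [10, 4]
  [14] addr=0x54 blk=10 s=2: VC-HIT | VC [6, 4]
  [15] addr=0x35 blk=6 s=2: VC-HIT | VC [10, 4]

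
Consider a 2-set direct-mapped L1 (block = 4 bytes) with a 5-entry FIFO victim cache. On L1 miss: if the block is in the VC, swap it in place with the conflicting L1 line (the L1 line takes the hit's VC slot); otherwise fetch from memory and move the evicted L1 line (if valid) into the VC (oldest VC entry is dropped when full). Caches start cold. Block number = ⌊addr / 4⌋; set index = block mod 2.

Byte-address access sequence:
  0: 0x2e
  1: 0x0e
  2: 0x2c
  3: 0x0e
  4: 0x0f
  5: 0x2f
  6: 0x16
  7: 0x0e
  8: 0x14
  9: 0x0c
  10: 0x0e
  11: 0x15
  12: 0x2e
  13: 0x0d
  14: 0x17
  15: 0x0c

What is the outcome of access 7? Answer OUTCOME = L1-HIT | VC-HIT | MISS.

OUTCOME = VC-HIT

#0 0x2e→b11/s1 MISS; vc=[]
#1 0xe→b3/s1 MISS; vc=[11]
#2 0x2c→b11/s1 VC-HIT; vc=[3]
#3 0xe→b3/s1 VC-HIT; vc=[11]
#4 0xf→b3/s1 L1-HIT; vc=[11]
#5 0x2f→b11/s1 VC-HIT; vc=[3]
#6 0x16→b5/s1 MISS; vc=[3,11]
#7 0xe→b3/s1 VC-HIT; vc=[5,11]
#8 0x14→b5/s1 VC-HIT; vc=[3,11]
#9 0xc→b3/s1 VC-HIT; vc=[5,11]
#10 0xe→b3/s1 L1-HIT; vc=[5,11]
#11 0x15→b5/s1 VC-HIT; vc=[3,11]
#12 0x2e→b11/s1 VC-HIT; vc=[3,5]
#13 0xd→b3/s1 VC-HIT; vc=[11,5]
#14 0x17→b5/s1 VC-HIT; vc=[11,3]
#15 0xc→b3/s1 VC-HIT; vc=[11,5]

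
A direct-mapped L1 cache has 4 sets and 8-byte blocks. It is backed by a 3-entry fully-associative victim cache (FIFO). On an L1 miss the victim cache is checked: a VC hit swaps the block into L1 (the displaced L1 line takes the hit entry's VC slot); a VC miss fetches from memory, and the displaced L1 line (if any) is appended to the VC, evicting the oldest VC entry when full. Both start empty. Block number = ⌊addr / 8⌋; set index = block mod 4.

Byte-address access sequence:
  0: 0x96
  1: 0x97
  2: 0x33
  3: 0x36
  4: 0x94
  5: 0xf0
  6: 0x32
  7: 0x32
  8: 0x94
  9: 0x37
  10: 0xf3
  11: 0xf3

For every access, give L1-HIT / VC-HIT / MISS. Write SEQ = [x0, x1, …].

0: 0x96 (blk 18, set 2) → MISS  vc=[]
1: 0x97 (blk 18, set 2) → L1-HIT  vc=[]
2: 0x33 (blk 6, set 2) → MISS  vc=[18]
3: 0x36 (blk 6, set 2) → L1-HIT  vc=[18]
4: 0x94 (blk 18, set 2) → VC-HIT  vc=[6]
5: 0xf0 (blk 30, set 2) → MISS  vc=[6, 18]
6: 0x32 (blk 6, set 2) → VC-HIT  vc=[30, 18]
7: 0x32 (blk 6, set 2) → L1-HIT  vc=[30, 18]
8: 0x94 (blk 18, set 2) → VC-HIT  vc=[30, 6]
9: 0x37 (blk 6, set 2) → VC-HIT  vc=[30, 18]
10: 0xf3 (blk 30, set 2) → VC-HIT  vc=[6, 18]
11: 0xf3 (blk 30, set 2) → L1-HIT  vc=[6, 18]

SEQ = [MISS, L1-HIT, MISS, L1-HIT, VC-HIT, MISS, VC-HIT, L1-HIT, VC-HIT, VC-HIT, VC-HIT, L1-HIT]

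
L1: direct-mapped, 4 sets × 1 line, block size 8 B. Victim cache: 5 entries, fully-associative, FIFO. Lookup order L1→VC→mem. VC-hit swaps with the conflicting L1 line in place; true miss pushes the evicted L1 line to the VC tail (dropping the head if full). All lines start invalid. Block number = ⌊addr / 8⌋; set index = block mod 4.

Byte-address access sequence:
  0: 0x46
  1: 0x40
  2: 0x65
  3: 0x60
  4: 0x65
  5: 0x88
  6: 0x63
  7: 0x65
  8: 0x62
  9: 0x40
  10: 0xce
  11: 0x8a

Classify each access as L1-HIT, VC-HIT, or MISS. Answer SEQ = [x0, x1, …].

#0 0x46→b8/s0 MISS; vc=[]
#1 0x40→b8/s0 L1-HIT; vc=[]
#2 0x65→b12/s0 MISS; vc=[8]
#3 0x60→b12/s0 L1-HIT; vc=[8]
#4 0x65→b12/s0 L1-HIT; vc=[8]
#5 0x88→b17/s1 MISS; vc=[8]
#6 0x63→b12/s0 L1-HIT; vc=[8]
#7 0x65→b12/s0 L1-HIT; vc=[8]
#8 0x62→b12/s0 L1-HIT; vc=[8]
#9 0x40→b8/s0 VC-HIT; vc=[12]
#10 0xce→b25/s1 MISS; vc=[12,17]
#11 0x8a→b17/s1 VC-HIT; vc=[12,25]

SEQ = [MISS, L1-HIT, MISS, L1-HIT, L1-HIT, MISS, L1-HIT, L1-HIT, L1-HIT, VC-HIT, MISS, VC-HIT]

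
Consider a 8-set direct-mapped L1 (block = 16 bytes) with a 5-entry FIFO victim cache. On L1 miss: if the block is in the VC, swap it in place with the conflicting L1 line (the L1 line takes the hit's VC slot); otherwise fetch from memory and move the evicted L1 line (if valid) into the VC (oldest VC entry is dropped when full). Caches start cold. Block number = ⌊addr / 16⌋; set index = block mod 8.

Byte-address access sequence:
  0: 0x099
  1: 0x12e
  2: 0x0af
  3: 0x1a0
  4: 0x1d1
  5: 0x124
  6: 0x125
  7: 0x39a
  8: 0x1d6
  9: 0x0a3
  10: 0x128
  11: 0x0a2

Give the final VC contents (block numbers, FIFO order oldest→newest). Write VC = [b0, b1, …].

VC = [26, 18, 9]

  [0] addr=0x99 blk=9 s=1: MISS | VC []
  [1] addr=0x12e blk=18 s=2: MISS | VC []
  [2] addr=0xaf blk=10 s=2: MISS | VC [18]
  [3] addr=0x1a0 blk=26 s=2: MISS | VC [18, 10]
  [4] addr=0x1d1 blk=29 s=5: MISS | VC [18, 10]
  [5] addr=0x124 blk=18 s=2: VC-HIT | VC [26, 10]
  [6] addr=0x125 blk=18 s=2: L1-HIT | VC [26, 10]
  [7] addr=0x39a blk=57 s=1: MISS | VC [26, 10, 9]
  [8] addr=0x1d6 blk=29 s=5: L1-HIT | VC [26, 10, 9]
  [9] addr=0xa3 blk=10 s=2: VC-HIT | VC [26, 18, 9]
  [10] addr=0x128 blk=18 s=2: VC-HIT | VC [26, 10, 9]
  [11] addr=0xa2 blk=10 s=2: VC-HIT | VC [26, 18, 9]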